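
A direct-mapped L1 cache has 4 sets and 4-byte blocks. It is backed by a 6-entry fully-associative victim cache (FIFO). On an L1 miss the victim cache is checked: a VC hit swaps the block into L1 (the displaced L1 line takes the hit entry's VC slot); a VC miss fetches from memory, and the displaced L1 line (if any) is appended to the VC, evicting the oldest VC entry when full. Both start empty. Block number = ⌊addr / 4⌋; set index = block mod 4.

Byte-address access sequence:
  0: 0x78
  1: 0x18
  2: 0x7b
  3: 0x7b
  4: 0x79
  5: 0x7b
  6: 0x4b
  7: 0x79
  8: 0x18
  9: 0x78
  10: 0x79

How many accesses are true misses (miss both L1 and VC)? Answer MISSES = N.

0: 0x78 (blk 30, set 2) → MISS  vc=[]
1: 0x18 (blk 6, set 2) → MISS  vc=[30]
2: 0x7b (blk 30, set 2) → VC-HIT  vc=[6]
3: 0x7b (blk 30, set 2) → L1-HIT  vc=[6]
4: 0x79 (blk 30, set 2) → L1-HIT  vc=[6]
5: 0x7b (blk 30, set 2) → L1-HIT  vc=[6]
6: 0x4b (blk 18, set 2) → MISS  vc=[6, 30]
7: 0x79 (blk 30, set 2) → VC-HIT  vc=[6, 18]
8: 0x18 (blk 6, set 2) → VC-HIT  vc=[30, 18]
9: 0x78 (blk 30, set 2) → VC-HIT  vc=[6, 18]
10: 0x79 (blk 30, set 2) → L1-HIT  vc=[6, 18]

MISSES = 3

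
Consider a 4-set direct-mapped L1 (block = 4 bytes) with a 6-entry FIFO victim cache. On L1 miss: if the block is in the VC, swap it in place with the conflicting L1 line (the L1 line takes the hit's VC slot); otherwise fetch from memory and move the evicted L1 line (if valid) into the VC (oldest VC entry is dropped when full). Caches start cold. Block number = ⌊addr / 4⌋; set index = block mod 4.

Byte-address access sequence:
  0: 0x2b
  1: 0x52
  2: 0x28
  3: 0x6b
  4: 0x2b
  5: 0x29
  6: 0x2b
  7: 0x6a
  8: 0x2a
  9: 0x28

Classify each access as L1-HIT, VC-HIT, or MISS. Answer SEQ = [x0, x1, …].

#0 0x2b→b10/s2 MISS; vc=[]
#1 0x52→b20/s0 MISS; vc=[]
#2 0x28→b10/s2 L1-HIT; vc=[]
#3 0x6b→b26/s2 MISS; vc=[10]
#4 0x2b→b10/s2 VC-HIT; vc=[26]
#5 0x29→b10/s2 L1-HIT; vc=[26]
#6 0x2b→b10/s2 L1-HIT; vc=[26]
#7 0x6a→b26/s2 VC-HIT; vc=[10]
#8 0x2a→b10/s2 VC-HIT; vc=[26]
#9 0x28→b10/s2 L1-HIT; vc=[26]

SEQ = [MISS, MISS, L1-HIT, MISS, VC-HIT, L1-HIT, L1-HIT, VC-HIT, VC-HIT, L1-HIT]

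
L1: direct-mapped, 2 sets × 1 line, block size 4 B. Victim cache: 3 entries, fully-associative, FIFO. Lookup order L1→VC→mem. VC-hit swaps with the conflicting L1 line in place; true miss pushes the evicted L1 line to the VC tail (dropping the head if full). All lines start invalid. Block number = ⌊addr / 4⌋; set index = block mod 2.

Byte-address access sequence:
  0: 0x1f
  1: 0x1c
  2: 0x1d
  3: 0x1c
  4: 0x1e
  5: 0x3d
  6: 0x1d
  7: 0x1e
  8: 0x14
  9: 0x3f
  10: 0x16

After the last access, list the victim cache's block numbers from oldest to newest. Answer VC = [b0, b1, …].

#0 0x1f→b7/s1 MISS; vc=[]
#1 0x1c→b7/s1 L1-HIT; vc=[]
#2 0x1d→b7/s1 L1-HIT; vc=[]
#3 0x1c→b7/s1 L1-HIT; vc=[]
#4 0x1e→b7/s1 L1-HIT; vc=[]
#5 0x3d→b15/s1 MISS; vc=[7]
#6 0x1d→b7/s1 VC-HIT; vc=[15]
#7 0x1e→b7/s1 L1-HIT; vc=[15]
#8 0x14→b5/s1 MISS; vc=[15,7]
#9 0x3f→b15/s1 VC-HIT; vc=[5,7]
#10 0x16→b5/s1 VC-HIT; vc=[15,7]

VC = [15, 7]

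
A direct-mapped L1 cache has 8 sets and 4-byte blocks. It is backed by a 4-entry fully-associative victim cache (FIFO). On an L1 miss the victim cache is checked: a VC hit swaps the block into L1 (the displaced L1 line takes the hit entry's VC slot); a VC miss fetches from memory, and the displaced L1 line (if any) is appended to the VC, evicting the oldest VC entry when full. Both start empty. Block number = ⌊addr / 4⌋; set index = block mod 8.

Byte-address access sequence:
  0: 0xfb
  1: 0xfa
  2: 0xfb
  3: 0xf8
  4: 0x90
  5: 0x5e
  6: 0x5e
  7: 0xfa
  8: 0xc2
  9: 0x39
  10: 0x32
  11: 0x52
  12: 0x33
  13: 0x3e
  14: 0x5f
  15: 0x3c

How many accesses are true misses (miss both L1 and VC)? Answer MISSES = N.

  [0] addr=0xfb blk=62 s=6: MISS | VC []
  [1] addr=0xfa blk=62 s=6: L1-HIT | VC []
  [2] addr=0xfb blk=62 s=6: L1-HIT | VC []
  [3] addr=0xf8 blk=62 s=6: L1-HIT | VC []
  [4] addr=0x90 blk=36 s=4: MISS | VC []
  [5] addr=0x5e blk=23 s=7: MISS | VC []
  [6] addr=0x5e blk=23 s=7: L1-HIT | VC []
  [7] addr=0xfa blk=62 s=6: L1-HIT | VC []
  [8] addr=0xc2 blk=48 s=0: MISS | VC []
  [9] addr=0x39 blk=14 s=6: MISS | VC [62]
  [10] addr=0x32 blk=12 s=4: MISS | VC [62, 36]
  [11] addr=0x52 blk=20 s=4: MISS | VC [62, 36, 12]
  [12] addr=0x33 blk=12 s=4: VC-HIT | VC [62, 36, 20]
  [13] addr=0x3e blk=15 s=7: MISS | VC [62, 36, 20, 23]
  [14] addr=0x5f blk=23 s=7: VC-HIT | VC [62, 36, 20, 15]
  [15] addr=0x3c blk=15 s=7: VC-HIT | VC [62, 36, 20, 23]

MISSES = 8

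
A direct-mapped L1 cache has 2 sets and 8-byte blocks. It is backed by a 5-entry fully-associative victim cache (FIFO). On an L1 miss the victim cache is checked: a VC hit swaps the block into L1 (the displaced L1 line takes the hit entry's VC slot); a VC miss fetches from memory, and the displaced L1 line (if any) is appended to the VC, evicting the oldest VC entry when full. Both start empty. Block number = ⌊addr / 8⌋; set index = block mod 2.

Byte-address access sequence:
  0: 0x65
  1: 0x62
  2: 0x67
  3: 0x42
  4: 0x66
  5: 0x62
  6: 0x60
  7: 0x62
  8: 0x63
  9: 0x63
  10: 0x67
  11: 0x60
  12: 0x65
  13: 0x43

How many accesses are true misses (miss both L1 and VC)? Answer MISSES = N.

0: 0x65 (blk 12, set 0) → MISS  vc=[]
1: 0x62 (blk 12, set 0) → L1-HIT  vc=[]
2: 0x67 (blk 12, set 0) → L1-HIT  vc=[]
3: 0x42 (blk 8, set 0) → MISS  vc=[12]
4: 0x66 (blk 12, set 0) → VC-HIT  vc=[8]
5: 0x62 (blk 12, set 0) → L1-HIT  vc=[8]
6: 0x60 (blk 12, set 0) → L1-HIT  vc=[8]
7: 0x62 (blk 12, set 0) → L1-HIT  vc=[8]
8: 0x63 (blk 12, set 0) → L1-HIT  vc=[8]
9: 0x63 (blk 12, set 0) → L1-HIT  vc=[8]
10: 0x67 (blk 12, set 0) → L1-HIT  vc=[8]
11: 0x60 (blk 12, set 0) → L1-HIT  vc=[8]
12: 0x65 (blk 12, set 0) → L1-HIT  vc=[8]
13: 0x43 (blk 8, set 0) → VC-HIT  vc=[12]

MISSES = 2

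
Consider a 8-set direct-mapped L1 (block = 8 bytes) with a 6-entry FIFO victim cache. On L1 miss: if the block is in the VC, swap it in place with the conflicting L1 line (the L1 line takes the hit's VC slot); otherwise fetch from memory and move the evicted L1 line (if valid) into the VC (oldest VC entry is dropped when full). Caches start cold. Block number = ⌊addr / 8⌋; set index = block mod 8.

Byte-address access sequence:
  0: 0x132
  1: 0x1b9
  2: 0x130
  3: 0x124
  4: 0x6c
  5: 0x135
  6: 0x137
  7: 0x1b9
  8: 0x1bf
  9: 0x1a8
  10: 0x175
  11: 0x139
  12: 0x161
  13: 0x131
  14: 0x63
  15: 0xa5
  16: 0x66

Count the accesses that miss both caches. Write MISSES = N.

0: 0x132 (blk 38, set 6) → MISS  vc=[]
1: 0x1b9 (blk 55, set 7) → MISS  vc=[]
2: 0x130 (blk 38, set 6) → L1-HIT  vc=[]
3: 0x124 (blk 36, set 4) → MISS  vc=[]
4: 0x6c (blk 13, set 5) → MISS  vc=[]
5: 0x135 (blk 38, set 6) → L1-HIT  vc=[]
6: 0x137 (blk 38, set 6) → L1-HIT  vc=[]
7: 0x1b9 (blk 55, set 7) → L1-HIT  vc=[]
8: 0x1bf (blk 55, set 7) → L1-HIT  vc=[]
9: 0x1a8 (blk 53, set 5) → MISS  vc=[13]
10: 0x175 (blk 46, set 6) → MISS  vc=[13, 38]
11: 0x139 (blk 39, set 7) → MISS  vc=[13, 38, 55]
12: 0x161 (blk 44, set 4) → MISS  vc=[13, 38, 55, 36]
13: 0x131 (blk 38, set 6) → VC-HIT  vc=[13, 46, 55, 36]
14: 0x63 (blk 12, set 4) → MISS  vc=[13, 46, 55, 36, 44]
15: 0xa5 (blk 20, set 4) → MISS  vc=[13, 46, 55, 36, 44, 12]
16: 0x66 (blk 12, set 4) → VC-HIT  vc=[13, 46, 55, 36, 44, 20]

MISSES = 10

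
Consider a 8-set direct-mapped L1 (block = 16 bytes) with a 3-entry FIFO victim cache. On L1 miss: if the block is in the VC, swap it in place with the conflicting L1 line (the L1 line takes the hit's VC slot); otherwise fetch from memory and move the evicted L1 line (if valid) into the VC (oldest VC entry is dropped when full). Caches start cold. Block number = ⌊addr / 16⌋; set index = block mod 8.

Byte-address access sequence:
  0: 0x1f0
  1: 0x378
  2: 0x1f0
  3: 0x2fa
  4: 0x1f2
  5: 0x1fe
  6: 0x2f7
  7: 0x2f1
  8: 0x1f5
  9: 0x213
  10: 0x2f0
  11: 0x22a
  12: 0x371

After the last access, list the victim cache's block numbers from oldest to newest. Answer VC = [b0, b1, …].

0: 0x1f0 (blk 31, set 7) → MISS  vc=[]
1: 0x378 (blk 55, set 7) → MISS  vc=[31]
2: 0x1f0 (blk 31, set 7) → VC-HIT  vc=[55]
3: 0x2fa (blk 47, set 7) → MISS  vc=[55, 31]
4: 0x1f2 (blk 31, set 7) → VC-HIT  vc=[55, 47]
5: 0x1fe (blk 31, set 7) → L1-HIT  vc=[55, 47]
6: 0x2f7 (blk 47, set 7) → VC-HIT  vc=[55, 31]
7: 0x2f1 (blk 47, set 7) → L1-HIT  vc=[55, 31]
8: 0x1f5 (blk 31, set 7) → VC-HIT  vc=[55, 47]
9: 0x213 (blk 33, set 1) → MISS  vc=[55, 47]
10: 0x2f0 (blk 47, set 7) → VC-HIT  vc=[55, 31]
11: 0x22a (blk 34, set 2) → MISS  vc=[55, 31]
12: 0x371 (blk 55, set 7) → VC-HIT  vc=[47, 31]

VC = [47, 31]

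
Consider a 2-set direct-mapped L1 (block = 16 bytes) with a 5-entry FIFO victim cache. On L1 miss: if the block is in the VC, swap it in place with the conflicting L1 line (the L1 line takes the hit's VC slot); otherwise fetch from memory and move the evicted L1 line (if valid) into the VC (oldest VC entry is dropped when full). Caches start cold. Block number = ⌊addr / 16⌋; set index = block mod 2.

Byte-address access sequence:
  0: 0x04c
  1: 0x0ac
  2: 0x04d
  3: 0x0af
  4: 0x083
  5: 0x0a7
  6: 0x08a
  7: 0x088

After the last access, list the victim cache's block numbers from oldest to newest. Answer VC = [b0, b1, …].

VC = [4, 10]

0: 0x4c (blk 4, set 0) → MISS  vc=[]
1: 0xac (blk 10, set 0) → MISS  vc=[4]
2: 0x4d (blk 4, set 0) → VC-HIT  vc=[10]
3: 0xaf (blk 10, set 0) → VC-HIT  vc=[4]
4: 0x83 (blk 8, set 0) → MISS  vc=[4, 10]
5: 0xa7 (blk 10, set 0) → VC-HIT  vc=[4, 8]
6: 0x8a (blk 8, set 0) → VC-HIT  vc=[4, 10]
7: 0x88 (blk 8, set 0) → L1-HIT  vc=[4, 10]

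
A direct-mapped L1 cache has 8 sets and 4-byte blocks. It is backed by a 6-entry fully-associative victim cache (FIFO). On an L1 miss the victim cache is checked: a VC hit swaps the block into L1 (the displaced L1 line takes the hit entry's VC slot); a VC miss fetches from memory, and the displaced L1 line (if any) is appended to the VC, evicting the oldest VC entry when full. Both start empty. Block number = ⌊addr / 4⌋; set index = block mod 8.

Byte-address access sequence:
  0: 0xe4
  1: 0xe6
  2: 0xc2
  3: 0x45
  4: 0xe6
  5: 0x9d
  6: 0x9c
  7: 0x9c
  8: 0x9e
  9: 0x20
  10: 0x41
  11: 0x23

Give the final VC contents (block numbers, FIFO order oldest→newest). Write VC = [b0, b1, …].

0: 0xe4 (blk 57, set 1) → MISS  vc=[]
1: 0xe6 (blk 57, set 1) → L1-HIT  vc=[]
2: 0xc2 (blk 48, set 0) → MISS  vc=[]
3: 0x45 (blk 17, set 1) → MISS  vc=[57]
4: 0xe6 (blk 57, set 1) → VC-HIT  vc=[17]
5: 0x9d (blk 39, set 7) → MISS  vc=[17]
6: 0x9c (blk 39, set 7) → L1-HIT  vc=[17]
7: 0x9c (blk 39, set 7) → L1-HIT  vc=[17]
8: 0x9e (blk 39, set 7) → L1-HIT  vc=[17]
9: 0x20 (blk 8, set 0) → MISS  vc=[17, 48]
10: 0x41 (blk 16, set 0) → MISS  vc=[17, 48, 8]
11: 0x23 (blk 8, set 0) → VC-HIT  vc=[17, 48, 16]

VC = [17, 48, 16]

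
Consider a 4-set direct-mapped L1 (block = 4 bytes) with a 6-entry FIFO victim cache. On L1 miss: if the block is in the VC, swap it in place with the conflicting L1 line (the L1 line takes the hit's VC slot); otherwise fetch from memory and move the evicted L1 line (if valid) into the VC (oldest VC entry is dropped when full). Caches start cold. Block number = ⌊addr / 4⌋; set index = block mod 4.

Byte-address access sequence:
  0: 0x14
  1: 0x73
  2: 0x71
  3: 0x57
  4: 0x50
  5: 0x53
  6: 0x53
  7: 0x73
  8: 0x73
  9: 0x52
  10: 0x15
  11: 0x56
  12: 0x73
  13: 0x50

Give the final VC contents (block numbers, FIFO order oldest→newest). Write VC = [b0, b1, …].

VC = [5, 28]

  [0] addr=0x14 blk=5 s=1: MISS | VC []
  [1] addr=0x73 blk=28 s=0: MISS | VC []
  [2] addr=0x71 blk=28 s=0: L1-HIT | VC []
  [3] addr=0x57 blk=21 s=1: MISS | VC [5]
  [4] addr=0x50 blk=20 s=0: MISS | VC [5, 28]
  [5] addr=0x53 blk=20 s=0: L1-HIT | VC [5, 28]
  [6] addr=0x53 blk=20 s=0: L1-HIT | VC [5, 28]
  [7] addr=0x73 blk=28 s=0: VC-HIT | VC [5, 20]
  [8] addr=0x73 blk=28 s=0: L1-HIT | VC [5, 20]
  [9] addr=0x52 blk=20 s=0: VC-HIT | VC [5, 28]
  [10] addr=0x15 blk=5 s=1: VC-HIT | VC [21, 28]
  [11] addr=0x56 blk=21 s=1: VC-HIT | VC [5, 28]
  [12] addr=0x73 blk=28 s=0: VC-HIT | VC [5, 20]
  [13] addr=0x50 blk=20 s=0: VC-HIT | VC [5, 28]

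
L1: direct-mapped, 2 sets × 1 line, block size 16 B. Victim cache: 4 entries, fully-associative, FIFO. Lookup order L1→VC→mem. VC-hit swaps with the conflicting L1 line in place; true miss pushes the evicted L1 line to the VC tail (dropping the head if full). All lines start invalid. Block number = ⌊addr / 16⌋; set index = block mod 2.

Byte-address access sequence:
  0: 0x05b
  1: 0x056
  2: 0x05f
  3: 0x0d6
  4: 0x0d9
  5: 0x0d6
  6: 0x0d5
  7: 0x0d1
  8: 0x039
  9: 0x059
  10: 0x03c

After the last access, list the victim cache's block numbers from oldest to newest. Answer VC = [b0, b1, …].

  [0] addr=0x5b blk=5 s=1: MISS | VC []
  [1] addr=0x56 blk=5 s=1: L1-HIT | VC []
  [2] addr=0x5f blk=5 s=1: L1-HIT | VC []
  [3] addr=0xd6 blk=13 s=1: MISS | VC [5]
  [4] addr=0xd9 blk=13 s=1: L1-HIT | VC [5]
  [5] addr=0xd6 blk=13 s=1: L1-HIT | VC [5]
  [6] addr=0xd5 blk=13 s=1: L1-HIT | VC [5]
  [7] addr=0xd1 blk=13 s=1: L1-HIT | VC [5]
  [8] addr=0x39 blk=3 s=1: MISS | VC [5, 13]
  [9] addr=0x59 blk=5 s=1: VC-HIT | VC [3, 13]
  [10] addr=0x3c blk=3 s=1: VC-HIT | VC [5, 13]

VC = [5, 13]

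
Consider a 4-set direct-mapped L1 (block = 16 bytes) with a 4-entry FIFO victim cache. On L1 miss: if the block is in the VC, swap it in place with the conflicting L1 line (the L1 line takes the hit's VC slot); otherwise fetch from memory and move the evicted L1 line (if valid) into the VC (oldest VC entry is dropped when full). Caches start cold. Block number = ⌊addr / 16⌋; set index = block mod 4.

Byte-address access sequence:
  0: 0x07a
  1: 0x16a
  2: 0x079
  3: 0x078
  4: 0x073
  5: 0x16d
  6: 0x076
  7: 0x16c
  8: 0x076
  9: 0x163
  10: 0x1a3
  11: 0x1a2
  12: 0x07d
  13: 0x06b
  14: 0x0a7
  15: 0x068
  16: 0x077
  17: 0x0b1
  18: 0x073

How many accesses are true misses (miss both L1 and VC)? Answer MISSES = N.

0: 0x7a (blk 7, set 3) → MISS  vc=[]
1: 0x16a (blk 22, set 2) → MISS  vc=[]
2: 0x79 (blk 7, set 3) → L1-HIT  vc=[]
3: 0x78 (blk 7, set 3) → L1-HIT  vc=[]
4: 0x73 (blk 7, set 3) → L1-HIT  vc=[]
5: 0x16d (blk 22, set 2) → L1-HIT  vc=[]
6: 0x76 (blk 7, set 3) → L1-HIT  vc=[]
7: 0x16c (blk 22, set 2) → L1-HIT  vc=[]
8: 0x76 (blk 7, set 3) → L1-HIT  vc=[]
9: 0x163 (blk 22, set 2) → L1-HIT  vc=[]
10: 0x1a3 (blk 26, set 2) → MISS  vc=[22]
11: 0x1a2 (blk 26, set 2) → L1-HIT  vc=[22]
12: 0x7d (blk 7, set 3) → L1-HIT  vc=[22]
13: 0x6b (blk 6, set 2) → MISS  vc=[22, 26]
14: 0xa7 (blk 10, set 2) → MISS  vc=[22, 26, 6]
15: 0x68 (blk 6, set 2) → VC-HIT  vc=[22, 26, 10]
16: 0x77 (blk 7, set 3) → L1-HIT  vc=[22, 26, 10]
17: 0xb1 (blk 11, set 3) → MISS  vc=[22, 26, 10, 7]
18: 0x73 (blk 7, set 3) → VC-HIT  vc=[22, 26, 10, 11]

MISSES = 6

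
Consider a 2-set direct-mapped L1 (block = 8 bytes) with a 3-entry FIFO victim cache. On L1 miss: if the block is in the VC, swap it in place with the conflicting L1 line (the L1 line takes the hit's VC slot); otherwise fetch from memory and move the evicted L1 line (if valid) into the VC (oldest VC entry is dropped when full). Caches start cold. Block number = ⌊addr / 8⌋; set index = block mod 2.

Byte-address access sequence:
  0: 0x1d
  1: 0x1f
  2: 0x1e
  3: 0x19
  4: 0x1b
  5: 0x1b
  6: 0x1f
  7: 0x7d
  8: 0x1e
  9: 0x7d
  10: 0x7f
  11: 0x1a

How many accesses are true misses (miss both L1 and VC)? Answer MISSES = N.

  [0] addr=0x1d blk=3 s=1: MISS | VC []
  [1] addr=0x1f blk=3 s=1: L1-HIT | VC []
  [2] addr=0x1e blk=3 s=1: L1-HIT | VC []
  [3] addr=0x19 blk=3 s=1: L1-HIT | VC []
  [4] addr=0x1b blk=3 s=1: L1-HIT | VC []
  [5] addr=0x1b blk=3 s=1: L1-HIT | VC []
  [6] addr=0x1f blk=3 s=1: L1-HIT | VC []
  [7] addr=0x7d blk=15 s=1: MISS | VC [3]
  [8] addr=0x1e blk=3 s=1: VC-HIT | VC [15]
  [9] addr=0x7d blk=15 s=1: VC-HIT | VC [3]
  [10] addr=0x7f blk=15 s=1: L1-HIT | VC [3]
  [11] addr=0x1a blk=3 s=1: VC-HIT | VC [15]

MISSES = 2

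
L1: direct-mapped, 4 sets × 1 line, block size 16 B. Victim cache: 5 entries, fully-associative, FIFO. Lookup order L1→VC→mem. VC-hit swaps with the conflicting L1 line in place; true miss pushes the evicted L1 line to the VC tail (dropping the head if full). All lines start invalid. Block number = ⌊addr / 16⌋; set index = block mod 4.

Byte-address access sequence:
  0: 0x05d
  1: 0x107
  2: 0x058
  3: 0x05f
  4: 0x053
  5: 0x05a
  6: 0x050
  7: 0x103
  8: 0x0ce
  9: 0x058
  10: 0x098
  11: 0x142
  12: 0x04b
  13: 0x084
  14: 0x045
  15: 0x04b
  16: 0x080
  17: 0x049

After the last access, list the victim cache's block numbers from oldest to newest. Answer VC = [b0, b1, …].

0: 0x5d (blk 5, set 1) → MISS  vc=[]
1: 0x107 (blk 16, set 0) → MISS  vc=[]
2: 0x58 (blk 5, set 1) → L1-HIT  vc=[]
3: 0x5f (blk 5, set 1) → L1-HIT  vc=[]
4: 0x53 (blk 5, set 1) → L1-HIT  vc=[]
5: 0x5a (blk 5, set 1) → L1-HIT  vc=[]
6: 0x50 (blk 5, set 1) → L1-HIT  vc=[]
7: 0x103 (blk 16, set 0) → L1-HIT  vc=[]
8: 0xce (blk 12, set 0) → MISS  vc=[16]
9: 0x58 (blk 5, set 1) → L1-HIT  vc=[16]
10: 0x98 (blk 9, set 1) → MISS  vc=[16, 5]
11: 0x142 (blk 20, set 0) → MISS  vc=[16, 5, 12]
12: 0x4b (blk 4, set 0) → MISS  vc=[16, 5, 12, 20]
13: 0x84 (blk 8, set 0) → MISS  vc=[16, 5, 12, 20, 4]
14: 0x45 (blk 4, set 0) → VC-HIT  vc=[16, 5, 12, 20, 8]
15: 0x4b (blk 4, set 0) → L1-HIT  vc=[16, 5, 12, 20, 8]
16: 0x80 (blk 8, set 0) → VC-HIT  vc=[16, 5, 12, 20, 4]
17: 0x49 (blk 4, set 0) → VC-HIT  vc=[16, 5, 12, 20, 8]

VC = [16, 5, 12, 20, 8]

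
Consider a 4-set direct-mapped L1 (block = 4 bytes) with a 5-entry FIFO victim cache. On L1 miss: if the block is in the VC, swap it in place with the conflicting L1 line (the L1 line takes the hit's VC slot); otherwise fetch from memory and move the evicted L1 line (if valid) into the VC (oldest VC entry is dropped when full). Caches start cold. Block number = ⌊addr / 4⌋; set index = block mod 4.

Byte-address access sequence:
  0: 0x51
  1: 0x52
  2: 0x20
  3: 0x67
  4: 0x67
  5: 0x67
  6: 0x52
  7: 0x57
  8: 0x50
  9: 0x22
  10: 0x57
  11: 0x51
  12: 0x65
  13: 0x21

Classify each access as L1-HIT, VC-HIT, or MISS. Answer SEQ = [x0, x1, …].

SEQ = [MISS, L1-HIT, MISS, MISS, L1-HIT, L1-HIT, VC-HIT, MISS, L1-HIT, VC-HIT, L1-HIT, VC-HIT, VC-HIT, VC-HIT]

  [0] addr=0x51 blk=20 s=0: MISS | VC []
  [1] addr=0x52 blk=20 s=0: L1-HIT | VC []
  [2] addr=0x20 blk=8 s=0: MISS | VC [20]
  [3] addr=0x67 blk=25 s=1: MISS | VC [20]
  [4] addr=0x67 blk=25 s=1: L1-HIT | VC [20]
  [5] addr=0x67 blk=25 s=1: L1-HIT | VC [20]
  [6] addr=0x52 blk=20 s=0: VC-HIT | VC [8]
  [7] addr=0x57 blk=21 s=1: MISS | VC [8, 25]
  [8] addr=0x50 blk=20 s=0: L1-HIT | VC [8, 25]
  [9] addr=0x22 blk=8 s=0: VC-HIT | VC [20, 25]
  [10] addr=0x57 blk=21 s=1: L1-HIT | VC [20, 25]
  [11] addr=0x51 blk=20 s=0: VC-HIT | VC [8, 25]
  [12] addr=0x65 blk=25 s=1: VC-HIT | VC [8, 21]
  [13] addr=0x21 blk=8 s=0: VC-HIT | VC [20, 21]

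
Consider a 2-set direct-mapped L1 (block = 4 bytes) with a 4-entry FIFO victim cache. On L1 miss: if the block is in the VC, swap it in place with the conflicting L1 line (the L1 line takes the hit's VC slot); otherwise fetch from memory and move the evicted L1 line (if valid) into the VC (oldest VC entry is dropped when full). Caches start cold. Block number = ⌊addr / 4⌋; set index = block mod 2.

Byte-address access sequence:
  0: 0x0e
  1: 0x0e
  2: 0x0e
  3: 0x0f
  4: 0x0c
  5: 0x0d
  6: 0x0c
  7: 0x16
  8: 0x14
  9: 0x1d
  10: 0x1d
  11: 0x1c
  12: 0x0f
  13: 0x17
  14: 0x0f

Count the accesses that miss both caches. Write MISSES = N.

0: 0xe (blk 3, set 1) → MISS  vc=[]
1: 0xe (blk 3, set 1) → L1-HIT  vc=[]
2: 0xe (blk 3, set 1) → L1-HIT  vc=[]
3: 0xf (blk 3, set 1) → L1-HIT  vc=[]
4: 0xc (blk 3, set 1) → L1-HIT  vc=[]
5: 0xd (blk 3, set 1) → L1-HIT  vc=[]
6: 0xc (blk 3, set 1) → L1-HIT  vc=[]
7: 0x16 (blk 5, set 1) → MISS  vc=[3]
8: 0x14 (blk 5, set 1) → L1-HIT  vc=[3]
9: 0x1d (blk 7, set 1) → MISS  vc=[3, 5]
10: 0x1d (blk 7, set 1) → L1-HIT  vc=[3, 5]
11: 0x1c (blk 7, set 1) → L1-HIT  vc=[3, 5]
12: 0xf (blk 3, set 1) → VC-HIT  vc=[7, 5]
13: 0x17 (blk 5, set 1) → VC-HIT  vc=[7, 3]
14: 0xf (blk 3, set 1) → VC-HIT  vc=[7, 5]

MISSES = 3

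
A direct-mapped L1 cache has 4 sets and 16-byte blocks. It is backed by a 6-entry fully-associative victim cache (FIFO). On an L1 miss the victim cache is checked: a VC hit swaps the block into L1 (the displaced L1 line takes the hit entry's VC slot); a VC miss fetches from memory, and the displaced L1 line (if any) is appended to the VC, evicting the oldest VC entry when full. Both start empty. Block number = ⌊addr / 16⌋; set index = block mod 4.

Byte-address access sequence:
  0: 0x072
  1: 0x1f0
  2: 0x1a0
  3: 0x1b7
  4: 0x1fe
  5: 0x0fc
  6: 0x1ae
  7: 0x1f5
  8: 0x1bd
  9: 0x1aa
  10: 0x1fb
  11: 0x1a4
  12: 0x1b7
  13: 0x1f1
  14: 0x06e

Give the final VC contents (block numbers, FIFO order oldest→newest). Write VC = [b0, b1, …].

VC = [7, 27, 15, 26]

  [0] addr=0x72 blk=7 s=3: MISS | VC []
  [1] addr=0x1f0 blk=31 s=3: MISS | VC [7]
  [2] addr=0x1a0 blk=26 s=2: MISS | VC [7]
  [3] addr=0x1b7 blk=27 s=3: MISS | VC [7, 31]
  [4] addr=0x1fe blk=31 s=3: VC-HIT | VC [7, 27]
  [5] addr=0xfc blk=15 s=3: MISS | VC [7, 27, 31]
  [6] addr=0x1ae blk=26 s=2: L1-HIT | VC [7, 27, 31]
  [7] addr=0x1f5 blk=31 s=3: VC-HIT | VC [7, 27, 15]
  [8] addr=0x1bd blk=27 s=3: VC-HIT | VC [7, 31, 15]
  [9] addr=0x1aa blk=26 s=2: L1-HIT | VC [7, 31, 15]
  [10] addr=0x1fb blk=31 s=3: VC-HIT | VC [7, 27, 15]
  [11] addr=0x1a4 blk=26 s=2: L1-HIT | VC [7, 27, 15]
  [12] addr=0x1b7 blk=27 s=3: VC-HIT | VC [7, 31, 15]
  [13] addr=0x1f1 blk=31 s=3: VC-HIT | VC [7, 27, 15]
  [14] addr=0x6e blk=6 s=2: MISS | VC [7, 27, 15, 26]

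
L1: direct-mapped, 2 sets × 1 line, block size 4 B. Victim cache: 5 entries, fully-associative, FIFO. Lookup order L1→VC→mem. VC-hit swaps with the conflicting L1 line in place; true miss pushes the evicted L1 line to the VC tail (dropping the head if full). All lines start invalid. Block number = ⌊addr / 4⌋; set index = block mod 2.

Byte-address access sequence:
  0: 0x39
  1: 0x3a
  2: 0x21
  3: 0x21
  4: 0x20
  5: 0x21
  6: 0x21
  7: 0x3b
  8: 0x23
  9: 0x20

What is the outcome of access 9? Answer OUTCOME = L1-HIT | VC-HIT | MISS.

OUTCOME = L1-HIT

0: 0x39 (blk 14, set 0) → MISS  vc=[]
1: 0x3a (blk 14, set 0) → L1-HIT  vc=[]
2: 0x21 (blk 8, set 0) → MISS  vc=[14]
3: 0x21 (blk 8, set 0) → L1-HIT  vc=[14]
4: 0x20 (blk 8, set 0) → L1-HIT  vc=[14]
5: 0x21 (blk 8, set 0) → L1-HIT  vc=[14]
6: 0x21 (blk 8, set 0) → L1-HIT  vc=[14]
7: 0x3b (blk 14, set 0) → VC-HIT  vc=[8]
8: 0x23 (blk 8, set 0) → VC-HIT  vc=[14]
9: 0x20 (blk 8, set 0) → L1-HIT  vc=[14]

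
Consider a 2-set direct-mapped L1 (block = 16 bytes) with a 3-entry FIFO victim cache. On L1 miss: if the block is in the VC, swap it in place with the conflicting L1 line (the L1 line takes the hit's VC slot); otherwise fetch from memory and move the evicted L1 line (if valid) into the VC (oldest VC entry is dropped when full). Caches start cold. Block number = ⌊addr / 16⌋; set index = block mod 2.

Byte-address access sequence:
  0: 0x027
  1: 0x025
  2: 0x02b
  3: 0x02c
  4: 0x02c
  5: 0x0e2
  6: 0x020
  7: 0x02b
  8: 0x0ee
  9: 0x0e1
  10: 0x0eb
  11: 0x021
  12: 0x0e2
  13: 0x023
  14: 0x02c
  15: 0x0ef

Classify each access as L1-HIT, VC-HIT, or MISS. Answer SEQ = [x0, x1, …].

#0 0x27→b2/s0 MISS; vc=[]
#1 0x25→b2/s0 L1-HIT; vc=[]
#2 0x2b→b2/s0 L1-HIT; vc=[]
#3 0x2c→b2/s0 L1-HIT; vc=[]
#4 0x2c→b2/s0 L1-HIT; vc=[]
#5 0xe2→b14/s0 MISS; vc=[2]
#6 0x20→b2/s0 VC-HIT; vc=[14]
#7 0x2b→b2/s0 L1-HIT; vc=[14]
#8 0xee→b14/s0 VC-HIT; vc=[2]
#9 0xe1→b14/s0 L1-HIT; vc=[2]
#10 0xeb→b14/s0 L1-HIT; vc=[2]
#11 0x21→b2/s0 VC-HIT; vc=[14]
#12 0xe2→b14/s0 VC-HIT; vc=[2]
#13 0x23→b2/s0 VC-HIT; vc=[14]
#14 0x2c→b2/s0 L1-HIT; vc=[14]
#15 0xef→b14/s0 VC-HIT; vc=[2]

SEQ = [MISS, L1-HIT, L1-HIT, L1-HIT, L1-HIT, MISS, VC-HIT, L1-HIT, VC-HIT, L1-HIT, L1-HIT, VC-HIT, VC-HIT, VC-HIT, L1-HIT, VC-HIT]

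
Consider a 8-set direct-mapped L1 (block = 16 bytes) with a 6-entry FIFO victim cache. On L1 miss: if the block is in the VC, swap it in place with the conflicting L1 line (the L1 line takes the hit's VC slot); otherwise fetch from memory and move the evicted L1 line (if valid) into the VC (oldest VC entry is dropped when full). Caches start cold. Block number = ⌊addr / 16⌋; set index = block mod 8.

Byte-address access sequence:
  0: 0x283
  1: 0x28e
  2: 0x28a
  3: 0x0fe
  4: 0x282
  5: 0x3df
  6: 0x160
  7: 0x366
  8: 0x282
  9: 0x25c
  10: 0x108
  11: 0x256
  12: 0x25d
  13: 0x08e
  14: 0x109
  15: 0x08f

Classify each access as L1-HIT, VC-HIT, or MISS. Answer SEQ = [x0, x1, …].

SEQ = [MISS, L1-HIT, L1-HIT, MISS, L1-HIT, MISS, MISS, MISS, L1-HIT, MISS, MISS, L1-HIT, L1-HIT, MISS, VC-HIT, VC-HIT]

0: 0x283 (blk 40, set 0) → MISS  vc=[]
1: 0x28e (blk 40, set 0) → L1-HIT  vc=[]
2: 0x28a (blk 40, set 0) → L1-HIT  vc=[]
3: 0xfe (blk 15, set 7) → MISS  vc=[]
4: 0x282 (blk 40, set 0) → L1-HIT  vc=[]
5: 0x3df (blk 61, set 5) → MISS  vc=[]
6: 0x160 (blk 22, set 6) → MISS  vc=[]
7: 0x366 (blk 54, set 6) → MISS  vc=[22]
8: 0x282 (blk 40, set 0) → L1-HIT  vc=[22]
9: 0x25c (blk 37, set 5) → MISS  vc=[22, 61]
10: 0x108 (blk 16, set 0) → MISS  vc=[22, 61, 40]
11: 0x256 (blk 37, set 5) → L1-HIT  vc=[22, 61, 40]
12: 0x25d (blk 37, set 5) → L1-HIT  vc=[22, 61, 40]
13: 0x8e (blk 8, set 0) → MISS  vc=[22, 61, 40, 16]
14: 0x109 (blk 16, set 0) → VC-HIT  vc=[22, 61, 40, 8]
15: 0x8f (blk 8, set 0) → VC-HIT  vc=[22, 61, 40, 16]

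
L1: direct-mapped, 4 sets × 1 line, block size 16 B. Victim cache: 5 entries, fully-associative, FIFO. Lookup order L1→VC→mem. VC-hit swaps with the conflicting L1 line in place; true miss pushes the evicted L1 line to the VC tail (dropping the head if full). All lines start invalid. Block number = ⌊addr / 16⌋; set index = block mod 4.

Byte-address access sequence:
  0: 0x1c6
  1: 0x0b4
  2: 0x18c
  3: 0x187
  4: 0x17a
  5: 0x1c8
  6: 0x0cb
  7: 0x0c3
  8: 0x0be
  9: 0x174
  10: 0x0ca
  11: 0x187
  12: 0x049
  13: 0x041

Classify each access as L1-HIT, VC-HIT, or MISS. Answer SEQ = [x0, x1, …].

#0 0x1c6→b28/s0 MISS; vc=[]
#1 0xb4→b11/s3 MISS; vc=[]
#2 0x18c→b24/s0 MISS; vc=[28]
#3 0x187→b24/s0 L1-HIT; vc=[28]
#4 0x17a→b23/s3 MISS; vc=[28,11]
#5 0x1c8→b28/s0 VC-HIT; vc=[24,11]
#6 0xcb→b12/s0 MISS; vc=[24,11,28]
#7 0xc3→b12/s0 L1-HIT; vc=[24,11,28]
#8 0xbe→b11/s3 VC-HIT; vc=[24,23,28]
#9 0x174→b23/s3 VC-HIT; vc=[24,11,28]
#10 0xca→b12/s0 L1-HIT; vc=[24,11,28]
#11 0x187→b24/s0 VC-HIT; vc=[12,11,28]
#12 0x49→b4/s0 MISS; vc=[12,11,28,24]
#13 0x41→b4/s0 L1-HIT; vc=[12,11,28,24]

SEQ = [MISS, MISS, MISS, L1-HIT, MISS, VC-HIT, MISS, L1-HIT, VC-HIT, VC-HIT, L1-HIT, VC-HIT, MISS, L1-HIT]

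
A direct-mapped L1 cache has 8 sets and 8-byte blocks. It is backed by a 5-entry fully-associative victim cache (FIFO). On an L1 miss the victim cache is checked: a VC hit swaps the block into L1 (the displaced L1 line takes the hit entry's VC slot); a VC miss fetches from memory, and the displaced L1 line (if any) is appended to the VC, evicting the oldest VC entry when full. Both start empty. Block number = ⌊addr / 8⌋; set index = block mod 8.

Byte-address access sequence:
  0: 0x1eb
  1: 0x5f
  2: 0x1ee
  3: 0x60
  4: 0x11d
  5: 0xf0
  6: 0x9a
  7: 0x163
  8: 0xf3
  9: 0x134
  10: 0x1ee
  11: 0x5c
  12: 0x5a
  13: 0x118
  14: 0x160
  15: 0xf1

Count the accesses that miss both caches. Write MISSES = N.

MISSES = 8

#0 0x1eb→b61/s5 MISS; vc=[]
#1 0x5f→b11/s3 MISS; vc=[]
#2 0x1ee→b61/s5 L1-HIT; vc=[]
#3 0x60→b12/s4 MISS; vc=[]
#4 0x11d→b35/s3 MISS; vc=[11]
#5 0xf0→b30/s6 MISS; vc=[11]
#6 0x9a→b19/s3 MISS; vc=[11,35]
#7 0x163→b44/s4 MISS; vc=[11,35,12]
#8 0xf3→b30/s6 L1-HIT; vc=[11,35,12]
#9 0x134→b38/s6 MISS; vc=[11,35,12,30]
#10 0x1ee→b61/s5 L1-HIT; vc=[11,35,12,30]
#11 0x5c→b11/s3 VC-HIT; vc=[19,35,12,30]
#12 0x5a→b11/s3 L1-HIT; vc=[19,35,12,30]
#13 0x118→b35/s3 VC-HIT; vc=[19,11,12,30]
#14 0x160→b44/s4 L1-HIT; vc=[19,11,12,30]
#15 0xf1→b30/s6 VC-HIT; vc=[19,11,12,38]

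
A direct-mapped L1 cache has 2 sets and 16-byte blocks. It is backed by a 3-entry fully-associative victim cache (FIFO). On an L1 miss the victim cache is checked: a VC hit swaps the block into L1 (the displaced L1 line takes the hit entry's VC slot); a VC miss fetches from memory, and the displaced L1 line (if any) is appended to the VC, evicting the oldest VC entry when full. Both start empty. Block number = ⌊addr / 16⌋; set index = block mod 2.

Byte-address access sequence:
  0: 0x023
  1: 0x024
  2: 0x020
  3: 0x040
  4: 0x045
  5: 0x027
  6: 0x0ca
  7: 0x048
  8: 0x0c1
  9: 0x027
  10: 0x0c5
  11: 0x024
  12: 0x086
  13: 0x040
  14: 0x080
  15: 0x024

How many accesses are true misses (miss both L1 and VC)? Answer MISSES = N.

MISSES = 4

#0 0x23→b2/s0 MISS; vc=[]
#1 0x24→b2/s0 L1-HIT; vc=[]
#2 0x20→b2/s0 L1-HIT; vc=[]
#3 0x40→b4/s0 MISS; vc=[2]
#4 0x45→b4/s0 L1-HIT; vc=[2]
#5 0x27→b2/s0 VC-HIT; vc=[4]
#6 0xca→b12/s0 MISS; vc=[4,2]
#7 0x48→b4/s0 VC-HIT; vc=[12,2]
#8 0xc1→b12/s0 VC-HIT; vc=[4,2]
#9 0x27→b2/s0 VC-HIT; vc=[4,12]
#10 0xc5→b12/s0 VC-HIT; vc=[4,2]
#11 0x24→b2/s0 VC-HIT; vc=[4,12]
#12 0x86→b8/s0 MISS; vc=[4,12,2]
#13 0x40→b4/s0 VC-HIT; vc=[8,12,2]
#14 0x80→b8/s0 VC-HIT; vc=[4,12,2]
#15 0x24→b2/s0 VC-HIT; vc=[4,12,8]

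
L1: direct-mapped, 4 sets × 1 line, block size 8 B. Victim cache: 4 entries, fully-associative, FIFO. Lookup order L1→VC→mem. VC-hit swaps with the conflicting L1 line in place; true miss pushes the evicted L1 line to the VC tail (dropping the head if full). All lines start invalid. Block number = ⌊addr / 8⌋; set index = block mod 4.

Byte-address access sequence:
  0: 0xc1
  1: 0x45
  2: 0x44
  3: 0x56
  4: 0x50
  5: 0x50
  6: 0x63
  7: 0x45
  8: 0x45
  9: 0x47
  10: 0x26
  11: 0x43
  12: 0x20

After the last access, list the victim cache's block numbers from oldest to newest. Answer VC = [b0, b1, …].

VC = [24, 12, 8]

0: 0xc1 (blk 24, set 0) → MISS  vc=[]
1: 0x45 (blk 8, set 0) → MISS  vc=[24]
2: 0x44 (blk 8, set 0) → L1-HIT  vc=[24]
3: 0x56 (blk 10, set 2) → MISS  vc=[24]
4: 0x50 (blk 10, set 2) → L1-HIT  vc=[24]
5: 0x50 (blk 10, set 2) → L1-HIT  vc=[24]
6: 0x63 (blk 12, set 0) → MISS  vc=[24, 8]
7: 0x45 (blk 8, set 0) → VC-HIT  vc=[24, 12]
8: 0x45 (blk 8, set 0) → L1-HIT  vc=[24, 12]
9: 0x47 (blk 8, set 0) → L1-HIT  vc=[24, 12]
10: 0x26 (blk 4, set 0) → MISS  vc=[24, 12, 8]
11: 0x43 (blk 8, set 0) → VC-HIT  vc=[24, 12, 4]
12: 0x20 (blk 4, set 0) → VC-HIT  vc=[24, 12, 8]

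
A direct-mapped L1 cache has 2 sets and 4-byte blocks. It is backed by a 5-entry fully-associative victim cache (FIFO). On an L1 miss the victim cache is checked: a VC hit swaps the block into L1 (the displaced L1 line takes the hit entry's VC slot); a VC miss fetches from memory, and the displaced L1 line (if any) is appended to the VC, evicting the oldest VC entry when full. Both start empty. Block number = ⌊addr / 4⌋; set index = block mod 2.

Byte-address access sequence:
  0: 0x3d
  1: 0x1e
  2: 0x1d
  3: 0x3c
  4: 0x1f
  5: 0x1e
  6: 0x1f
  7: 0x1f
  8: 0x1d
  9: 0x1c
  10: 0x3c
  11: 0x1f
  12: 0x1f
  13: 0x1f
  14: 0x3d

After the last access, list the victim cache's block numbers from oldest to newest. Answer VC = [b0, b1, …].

0: 0x3d (blk 15, set 1) → MISS  vc=[]
1: 0x1e (blk 7, set 1) → MISS  vc=[15]
2: 0x1d (blk 7, set 1) → L1-HIT  vc=[15]
3: 0x3c (blk 15, set 1) → VC-HIT  vc=[7]
4: 0x1f (blk 7, set 1) → VC-HIT  vc=[15]
5: 0x1e (blk 7, set 1) → L1-HIT  vc=[15]
6: 0x1f (blk 7, set 1) → L1-HIT  vc=[15]
7: 0x1f (blk 7, set 1) → L1-HIT  vc=[15]
8: 0x1d (blk 7, set 1) → L1-HIT  vc=[15]
9: 0x1c (blk 7, set 1) → L1-HIT  vc=[15]
10: 0x3c (blk 15, set 1) → VC-HIT  vc=[7]
11: 0x1f (blk 7, set 1) → VC-HIT  vc=[15]
12: 0x1f (blk 7, set 1) → L1-HIT  vc=[15]
13: 0x1f (blk 7, set 1) → L1-HIT  vc=[15]
14: 0x3d (blk 15, set 1) → VC-HIT  vc=[7]

VC = [7]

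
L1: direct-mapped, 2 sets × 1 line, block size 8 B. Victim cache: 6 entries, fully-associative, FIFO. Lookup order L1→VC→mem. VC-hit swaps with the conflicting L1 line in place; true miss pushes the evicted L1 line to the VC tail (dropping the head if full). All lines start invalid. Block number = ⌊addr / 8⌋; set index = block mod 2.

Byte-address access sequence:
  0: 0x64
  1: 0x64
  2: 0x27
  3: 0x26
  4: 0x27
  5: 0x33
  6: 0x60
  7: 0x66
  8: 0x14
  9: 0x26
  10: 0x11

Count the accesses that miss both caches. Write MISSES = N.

MISSES = 4

#0 0x64→b12/s0 MISS; vc=[]
#1 0x64→b12/s0 L1-HIT; vc=[]
#2 0x27→b4/s0 MISS; vc=[12]
#3 0x26→b4/s0 L1-HIT; vc=[12]
#4 0x27→b4/s0 L1-HIT; vc=[12]
#5 0x33→b6/s0 MISS; vc=[12,4]
#6 0x60→b12/s0 VC-HIT; vc=[6,4]
#7 0x66→b12/s0 L1-HIT; vc=[6,4]
#8 0x14→b2/s0 MISS; vc=[6,4,12]
#9 0x26→b4/s0 VC-HIT; vc=[6,2,12]
#10 0x11→b2/s0 VC-HIT; vc=[6,4,12]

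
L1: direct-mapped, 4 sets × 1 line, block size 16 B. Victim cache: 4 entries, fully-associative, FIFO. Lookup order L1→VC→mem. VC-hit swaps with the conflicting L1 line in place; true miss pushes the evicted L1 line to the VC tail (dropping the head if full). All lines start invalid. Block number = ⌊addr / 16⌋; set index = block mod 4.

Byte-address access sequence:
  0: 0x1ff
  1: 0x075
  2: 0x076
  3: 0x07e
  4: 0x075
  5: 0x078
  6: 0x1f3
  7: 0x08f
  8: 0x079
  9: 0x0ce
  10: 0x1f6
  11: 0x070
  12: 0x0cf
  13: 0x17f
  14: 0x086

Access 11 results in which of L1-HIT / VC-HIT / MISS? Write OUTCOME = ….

OUTCOME = VC-HIT

0: 0x1ff (blk 31, set 3) → MISS  vc=[]
1: 0x75 (blk 7, set 3) → MISS  vc=[31]
2: 0x76 (blk 7, set 3) → L1-HIT  vc=[31]
3: 0x7e (blk 7, set 3) → L1-HIT  vc=[31]
4: 0x75 (blk 7, set 3) → L1-HIT  vc=[31]
5: 0x78 (blk 7, set 3) → L1-HIT  vc=[31]
6: 0x1f3 (blk 31, set 3) → VC-HIT  vc=[7]
7: 0x8f (blk 8, set 0) → MISS  vc=[7]
8: 0x79 (blk 7, set 3) → VC-HIT  vc=[31]
9: 0xce (blk 12, set 0) → MISS  vc=[31, 8]
10: 0x1f6 (blk 31, set 3) → VC-HIT  vc=[7, 8]
11: 0x70 (blk 7, set 3) → VC-HIT  vc=[31, 8]
12: 0xcf (blk 12, set 0) → L1-HIT  vc=[31, 8]
13: 0x17f (blk 23, set 3) → MISS  vc=[31, 8, 7]
14: 0x86 (blk 8, set 0) → VC-HIT  vc=[31, 12, 7]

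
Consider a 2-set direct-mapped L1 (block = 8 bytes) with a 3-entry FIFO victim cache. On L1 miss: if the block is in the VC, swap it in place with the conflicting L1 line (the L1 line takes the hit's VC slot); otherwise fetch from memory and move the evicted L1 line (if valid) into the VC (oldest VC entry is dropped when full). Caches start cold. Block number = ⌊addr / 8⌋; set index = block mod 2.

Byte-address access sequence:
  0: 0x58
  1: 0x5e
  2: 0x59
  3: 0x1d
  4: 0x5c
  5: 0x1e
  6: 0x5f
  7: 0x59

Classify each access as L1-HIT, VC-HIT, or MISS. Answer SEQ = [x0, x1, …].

SEQ = [MISS, L1-HIT, L1-HIT, MISS, VC-HIT, VC-HIT, VC-HIT, L1-HIT]

#0 0x58→b11/s1 MISS; vc=[]
#1 0x5e→b11/s1 L1-HIT; vc=[]
#2 0x59→b11/s1 L1-HIT; vc=[]
#3 0x1d→b3/s1 MISS; vc=[11]
#4 0x5c→b11/s1 VC-HIT; vc=[3]
#5 0x1e→b3/s1 VC-HIT; vc=[11]
#6 0x5f→b11/s1 VC-HIT; vc=[3]
#7 0x59→b11/s1 L1-HIT; vc=[3]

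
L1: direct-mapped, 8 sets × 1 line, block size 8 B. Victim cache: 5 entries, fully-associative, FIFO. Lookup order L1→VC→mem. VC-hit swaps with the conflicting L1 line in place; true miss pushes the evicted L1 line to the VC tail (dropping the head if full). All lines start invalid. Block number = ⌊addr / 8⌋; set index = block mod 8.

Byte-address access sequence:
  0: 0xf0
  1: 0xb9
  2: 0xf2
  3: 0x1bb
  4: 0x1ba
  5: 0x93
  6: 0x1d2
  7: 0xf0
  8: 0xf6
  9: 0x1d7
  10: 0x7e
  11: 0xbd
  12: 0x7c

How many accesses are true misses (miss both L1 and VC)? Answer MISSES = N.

MISSES = 6

  [0] addr=0xf0 blk=30 s=6: MISS | VC []
  [1] addr=0xb9 blk=23 s=7: MISS | VC []
  [2] addr=0xf2 blk=30 s=6: L1-HIT | VC []
  [3] addr=0x1bb blk=55 s=7: MISS | VC [23]
  [4] addr=0x1ba blk=55 s=7: L1-HIT | VC [23]
  [5] addr=0x93 blk=18 s=2: MISS | VC [23]
  [6] addr=0x1d2 blk=58 s=2: MISS | VC [23, 18]
  [7] addr=0xf0 blk=30 s=6: L1-HIT | VC [23, 18]
  [8] addr=0xf6 blk=30 s=6: L1-HIT | VC [23, 18]
  [9] addr=0x1d7 blk=58 s=2: L1-HIT | VC [23, 18]
  [10] addr=0x7e blk=15 s=7: MISS | VC [23, 18, 55]
  [11] addr=0xbd blk=23 s=7: VC-HIT | VC [15, 18, 55]
  [12] addr=0x7c blk=15 s=7: VC-HIT | VC [23, 18, 55]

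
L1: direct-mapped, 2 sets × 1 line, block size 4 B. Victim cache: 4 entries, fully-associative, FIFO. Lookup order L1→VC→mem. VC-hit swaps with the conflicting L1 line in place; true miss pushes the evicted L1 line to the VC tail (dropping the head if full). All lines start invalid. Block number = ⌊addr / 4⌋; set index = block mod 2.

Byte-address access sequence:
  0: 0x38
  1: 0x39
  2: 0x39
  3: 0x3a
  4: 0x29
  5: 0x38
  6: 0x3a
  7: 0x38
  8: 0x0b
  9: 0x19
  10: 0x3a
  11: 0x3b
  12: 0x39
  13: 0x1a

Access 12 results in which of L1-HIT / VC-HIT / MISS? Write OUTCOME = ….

  [0] addr=0x38 blk=14 s=0: MISS | VC []
  [1] addr=0x39 blk=14 s=0: L1-HIT | VC []
  [2] addr=0x39 blk=14 s=0: L1-HIT | VC []
  [3] addr=0x3a blk=14 s=0: L1-HIT | VC []
  [4] addr=0x29 blk=10 s=0: MISS | VC [14]
  [5] addr=0x38 blk=14 s=0: VC-HIT | VC [10]
  [6] addr=0x3a blk=14 s=0: L1-HIT | VC [10]
  [7] addr=0x38 blk=14 s=0: L1-HIT | VC [10]
  [8] addr=0xb blk=2 s=0: MISS | VC [10, 14]
  [9] addr=0x19 blk=6 s=0: MISS | VC [10, 14, 2]
  [10] addr=0x3a blk=14 s=0: VC-HIT | VC [10, 6, 2]
  [11] addr=0x3b blk=14 s=0: L1-HIT | VC [10, 6, 2]
  [12] addr=0x39 blk=14 s=0: L1-HIT | VC [10, 6, 2]
  [13] addr=0x1a blk=6 s=0: VC-HIT | VC [10, 14, 2]

OUTCOME = L1-HIT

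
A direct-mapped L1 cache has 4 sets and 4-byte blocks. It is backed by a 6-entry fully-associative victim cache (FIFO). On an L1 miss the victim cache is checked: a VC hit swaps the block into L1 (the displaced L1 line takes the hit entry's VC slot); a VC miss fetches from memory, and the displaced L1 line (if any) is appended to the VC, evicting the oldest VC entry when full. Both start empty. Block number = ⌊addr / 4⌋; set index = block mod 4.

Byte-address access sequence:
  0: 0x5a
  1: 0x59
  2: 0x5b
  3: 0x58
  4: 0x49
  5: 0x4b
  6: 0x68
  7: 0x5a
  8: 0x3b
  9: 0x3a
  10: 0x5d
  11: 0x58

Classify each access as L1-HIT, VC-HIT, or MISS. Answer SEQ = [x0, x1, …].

0: 0x5a (blk 22, set 2) → MISS  vc=[]
1: 0x59 (blk 22, set 2) → L1-HIT  vc=[]
2: 0x5b (blk 22, set 2) → L1-HIT  vc=[]
3: 0x58 (blk 22, set 2) → L1-HIT  vc=[]
4: 0x49 (blk 18, set 2) → MISS  vc=[22]
5: 0x4b (blk 18, set 2) → L1-HIT  vc=[22]
6: 0x68 (blk 26, set 2) → MISS  vc=[22, 18]
7: 0x5a (blk 22, set 2) → VC-HIT  vc=[26, 18]
8: 0x3b (blk 14, set 2) → MISS  vc=[26, 18, 22]
9: 0x3a (blk 14, set 2) → L1-HIT  vc=[26, 18, 22]
10: 0x5d (blk 23, set 3) → MISS  vc=[26, 18, 22]
11: 0x58 (blk 22, set 2) → VC-HIT  vc=[26, 18, 14]

SEQ = [MISS, L1-HIT, L1-HIT, L1-HIT, MISS, L1-HIT, MISS, VC-HIT, MISS, L1-HIT, MISS, VC-HIT]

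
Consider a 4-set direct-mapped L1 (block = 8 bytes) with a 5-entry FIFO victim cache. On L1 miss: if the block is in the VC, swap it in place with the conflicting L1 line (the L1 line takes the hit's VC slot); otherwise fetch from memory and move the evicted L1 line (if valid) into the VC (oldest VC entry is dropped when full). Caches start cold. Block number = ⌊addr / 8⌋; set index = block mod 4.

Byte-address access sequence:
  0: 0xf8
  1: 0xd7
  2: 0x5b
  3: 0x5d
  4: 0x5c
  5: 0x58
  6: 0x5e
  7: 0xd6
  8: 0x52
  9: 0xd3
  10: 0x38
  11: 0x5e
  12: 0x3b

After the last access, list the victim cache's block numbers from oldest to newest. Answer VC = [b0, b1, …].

VC = [31, 10, 11]

  [0] addr=0xf8 blk=31 s=3: MISS | VC []
  [1] addr=0xd7 blk=26 s=2: MISS | VC []
  [2] addr=0x5b blk=11 s=3: MISS | VC [31]
  [3] addr=0x5d blk=11 s=3: L1-HIT | VC [31]
  [4] addr=0x5c blk=11 s=3: L1-HIT | VC [31]
  [5] addr=0x58 blk=11 s=3: L1-HIT | VC [31]
  [6] addr=0x5e blk=11 s=3: L1-HIT | VC [31]
  [7] addr=0xd6 blk=26 s=2: L1-HIT | VC [31]
  [8] addr=0x52 blk=10 s=2: MISS | VC [31, 26]
  [9] addr=0xd3 blk=26 s=2: VC-HIT | VC [31, 10]
  [10] addr=0x38 blk=7 s=3: MISS | VC [31, 10, 11]
  [11] addr=0x5e blk=11 s=3: VC-HIT | VC [31, 10, 7]
  [12] addr=0x3b blk=7 s=3: VC-HIT | VC [31, 10, 11]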